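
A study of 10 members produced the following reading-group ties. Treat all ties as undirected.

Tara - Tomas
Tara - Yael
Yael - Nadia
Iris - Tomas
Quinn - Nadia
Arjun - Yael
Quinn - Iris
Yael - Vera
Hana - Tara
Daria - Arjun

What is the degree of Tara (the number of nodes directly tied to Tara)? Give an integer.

Tara is directly tied to Hana, Tomas, and Yael. That is 3 neighbors, so the degree of Tara is 3.

3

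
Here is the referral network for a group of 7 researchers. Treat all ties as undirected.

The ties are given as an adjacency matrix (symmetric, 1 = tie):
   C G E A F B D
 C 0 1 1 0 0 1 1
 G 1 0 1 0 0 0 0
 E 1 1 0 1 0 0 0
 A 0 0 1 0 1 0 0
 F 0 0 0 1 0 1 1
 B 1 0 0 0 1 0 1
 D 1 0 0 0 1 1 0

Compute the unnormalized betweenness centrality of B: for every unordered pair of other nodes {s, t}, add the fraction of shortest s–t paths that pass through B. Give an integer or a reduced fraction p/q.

Pairs whose geodesics pass through B — C–F: 1/2; G–F: 1/3.
All other pairs contribute 0.
Summing the contributions gives betweenness(B) = 5/6.

5/6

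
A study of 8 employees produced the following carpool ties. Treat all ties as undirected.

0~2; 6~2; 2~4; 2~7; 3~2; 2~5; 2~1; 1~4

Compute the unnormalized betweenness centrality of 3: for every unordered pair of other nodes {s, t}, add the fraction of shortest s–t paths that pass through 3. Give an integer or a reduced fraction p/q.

No shortest path between any pair of other nodes passes through 3.
Summing the contributions gives betweenness(3) = 0.

0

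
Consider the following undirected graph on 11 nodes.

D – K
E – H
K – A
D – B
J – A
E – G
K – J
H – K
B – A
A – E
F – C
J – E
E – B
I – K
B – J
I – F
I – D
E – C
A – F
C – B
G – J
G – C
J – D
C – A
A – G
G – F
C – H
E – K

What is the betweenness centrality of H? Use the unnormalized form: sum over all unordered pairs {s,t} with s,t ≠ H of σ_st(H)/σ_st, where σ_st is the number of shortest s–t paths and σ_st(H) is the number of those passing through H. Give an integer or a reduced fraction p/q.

1/3

Pairs whose geodesics pass through H — K–C: 1/3.
All other pairs contribute 0.
Summing the contributions gives betweenness(H) = 1/3.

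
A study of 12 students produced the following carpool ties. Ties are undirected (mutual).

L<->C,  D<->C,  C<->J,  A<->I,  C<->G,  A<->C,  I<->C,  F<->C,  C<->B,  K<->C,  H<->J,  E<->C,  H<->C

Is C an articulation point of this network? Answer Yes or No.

Removing C leaves {A and I} with no path to {K}, so the network splits into 9 components. C is a cut vertex.

Yes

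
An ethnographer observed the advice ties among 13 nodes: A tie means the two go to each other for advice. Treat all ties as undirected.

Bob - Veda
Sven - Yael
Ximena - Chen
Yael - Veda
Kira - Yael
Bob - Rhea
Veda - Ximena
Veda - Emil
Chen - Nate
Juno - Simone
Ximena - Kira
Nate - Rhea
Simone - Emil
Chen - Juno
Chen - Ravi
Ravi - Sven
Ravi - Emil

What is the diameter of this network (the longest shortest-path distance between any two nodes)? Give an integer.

4

Eccentricity of each node (its greatest distance to any other): Bob:4, Chen:3, Emil:3, Juno:4, Kira:4, Nate:4, Ravi:3, Rhea:4, Simone:4, Sven:4, Veda:3, Ximena:3, Yael:4.
The maximum eccentricity is 4, realized for instance by the pair Simone–Rhea via Simone – Juno – Chen – Nate – Rhea. So the diameter is 4.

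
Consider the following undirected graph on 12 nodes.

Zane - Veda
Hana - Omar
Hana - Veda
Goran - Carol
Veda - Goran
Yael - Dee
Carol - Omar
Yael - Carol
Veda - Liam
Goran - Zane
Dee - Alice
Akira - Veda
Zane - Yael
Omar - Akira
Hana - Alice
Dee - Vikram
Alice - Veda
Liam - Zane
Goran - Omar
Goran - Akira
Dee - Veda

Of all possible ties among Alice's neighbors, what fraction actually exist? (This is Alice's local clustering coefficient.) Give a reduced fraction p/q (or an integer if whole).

2/3

Alice's neighbors: Dee, Hana, and Veda (k = 3).
Possible neighbor pairs: C(3,2) = 3. Edges among them: Dee–Veda, Hana–Veda → e = 2.
Clustering(Alice) = 2/3.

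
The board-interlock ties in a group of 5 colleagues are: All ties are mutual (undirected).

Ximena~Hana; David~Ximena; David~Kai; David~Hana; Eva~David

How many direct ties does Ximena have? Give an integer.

2

Ximena is directly tied to David and Hana. That is 2 neighbors, so the degree of Ximena is 2.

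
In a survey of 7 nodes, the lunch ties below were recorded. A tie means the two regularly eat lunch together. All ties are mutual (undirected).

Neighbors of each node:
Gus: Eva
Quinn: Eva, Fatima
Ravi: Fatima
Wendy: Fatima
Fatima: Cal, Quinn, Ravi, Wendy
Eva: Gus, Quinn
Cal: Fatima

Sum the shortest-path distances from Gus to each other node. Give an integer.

Distances from Gus: Cal:4, Eva:1, Fatima:3, Quinn:2, Ravi:4, Wendy:4.
Sum = 4 + 1 + 3 + 2 + 4 + 4 = 18.

18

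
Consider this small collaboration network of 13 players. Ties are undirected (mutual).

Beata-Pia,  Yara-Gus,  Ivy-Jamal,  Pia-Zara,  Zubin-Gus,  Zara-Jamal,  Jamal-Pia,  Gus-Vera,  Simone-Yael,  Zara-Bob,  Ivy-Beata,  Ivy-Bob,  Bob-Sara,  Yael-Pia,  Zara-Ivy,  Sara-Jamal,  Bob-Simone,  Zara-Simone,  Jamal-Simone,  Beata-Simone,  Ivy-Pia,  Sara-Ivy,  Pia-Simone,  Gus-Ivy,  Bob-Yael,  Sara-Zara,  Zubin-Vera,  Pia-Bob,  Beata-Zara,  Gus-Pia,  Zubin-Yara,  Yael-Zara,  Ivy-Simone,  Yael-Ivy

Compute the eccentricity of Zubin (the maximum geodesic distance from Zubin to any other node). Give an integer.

3

Distances from Zubin: Beata:3, Bob:3, Gus:1, Ivy:2, Jamal:3, Pia:2, Sara:3, Simone:3, Vera:1, Yael:3, Yara:1, Zara:3.
The largest is 3 (to Jamal, Bob, Sara, Yael, Zara, Simone, and Beata), so the eccentricity of Zubin is 3.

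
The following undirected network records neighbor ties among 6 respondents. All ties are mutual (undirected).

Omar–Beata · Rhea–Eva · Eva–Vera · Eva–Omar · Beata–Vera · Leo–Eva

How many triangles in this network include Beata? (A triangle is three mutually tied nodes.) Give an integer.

Beata's neighbors are Omar and Vera, but none of them are tied to each other, so no triangle contains Beata.

0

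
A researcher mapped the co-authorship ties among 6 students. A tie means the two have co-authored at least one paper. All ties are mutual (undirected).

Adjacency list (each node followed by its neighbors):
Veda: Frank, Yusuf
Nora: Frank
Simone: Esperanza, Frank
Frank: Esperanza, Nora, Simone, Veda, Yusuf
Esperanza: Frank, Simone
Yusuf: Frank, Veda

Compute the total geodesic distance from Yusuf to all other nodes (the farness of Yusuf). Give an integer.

8

Distances from Yusuf: Esperanza:2, Frank:1, Nora:2, Simone:2, Veda:1.
Sum = 2 + 1 + 2 + 2 + 1 = 8.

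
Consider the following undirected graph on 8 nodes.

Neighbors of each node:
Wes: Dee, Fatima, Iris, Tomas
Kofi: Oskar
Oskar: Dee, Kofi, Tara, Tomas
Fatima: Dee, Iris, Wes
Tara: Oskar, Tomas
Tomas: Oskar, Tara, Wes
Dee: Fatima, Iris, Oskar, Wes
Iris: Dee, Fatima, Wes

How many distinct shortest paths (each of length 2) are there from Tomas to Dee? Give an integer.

The shortest distance is 2. The length-2 paths are: Tomas–Wes–Dee; Tomas–Oskar–Dee.
That gives 2 distinct shortest paths.

2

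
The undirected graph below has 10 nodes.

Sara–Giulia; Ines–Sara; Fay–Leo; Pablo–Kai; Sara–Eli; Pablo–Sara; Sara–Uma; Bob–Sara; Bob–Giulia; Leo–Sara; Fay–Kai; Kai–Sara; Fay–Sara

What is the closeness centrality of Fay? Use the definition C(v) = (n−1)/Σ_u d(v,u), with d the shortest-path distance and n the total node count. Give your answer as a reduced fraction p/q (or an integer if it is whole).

Distances from Fay: Bob:2, Eli:2, Giulia:2, Ines:2, Kai:1, Leo:1, Pablo:2, Sara:1, Uma:2. Sum = 15.
n = 10, so closeness = 9/15 = 3/5.

3/5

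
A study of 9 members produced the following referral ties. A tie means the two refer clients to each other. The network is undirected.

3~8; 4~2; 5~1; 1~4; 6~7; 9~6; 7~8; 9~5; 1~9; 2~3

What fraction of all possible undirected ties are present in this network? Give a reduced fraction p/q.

There are 10 edges and 9 nodes, so the maximum possible is C(9,2) = 36.
Density = 10/36 = 5/18.

5/18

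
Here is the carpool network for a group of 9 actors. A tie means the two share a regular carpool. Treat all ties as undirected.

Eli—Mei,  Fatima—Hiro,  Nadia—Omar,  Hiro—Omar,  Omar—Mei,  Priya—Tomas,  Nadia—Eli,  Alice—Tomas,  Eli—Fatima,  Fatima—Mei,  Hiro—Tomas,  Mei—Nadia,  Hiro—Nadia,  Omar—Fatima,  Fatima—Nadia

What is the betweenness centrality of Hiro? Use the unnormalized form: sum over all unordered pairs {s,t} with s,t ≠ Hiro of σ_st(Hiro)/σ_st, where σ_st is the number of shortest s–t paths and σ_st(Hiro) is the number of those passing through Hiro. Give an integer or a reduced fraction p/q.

Pairs whose geodesics pass through Hiro — Tomas–Omar: 1; Tomas–Mei: 3/3; Tomas–Fatima: 1; Tomas–Eli: 2/2; Tomas–Nadia: 1; Alice–Omar: 1; Alice–Mei: 3/3; Alice–Fatima: 1; Alice–Eli: 2/2; Alice–Nadia: 1; Priya–Omar: 1; Priya–Mei: 3/3; Priya–Fatima: 1; Priya–Eli: 2/2 … (+1 more pairs).
All other pairs contribute 0.
Summing the contributions gives betweenness(Hiro) = 15.

15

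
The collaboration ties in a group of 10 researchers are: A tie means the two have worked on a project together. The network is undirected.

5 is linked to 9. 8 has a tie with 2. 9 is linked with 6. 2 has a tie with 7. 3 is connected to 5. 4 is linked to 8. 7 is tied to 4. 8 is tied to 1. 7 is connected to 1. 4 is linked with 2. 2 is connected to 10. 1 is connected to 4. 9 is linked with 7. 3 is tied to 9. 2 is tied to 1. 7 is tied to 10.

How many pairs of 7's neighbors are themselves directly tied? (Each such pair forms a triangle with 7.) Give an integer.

4

7's neighbors: 1, 2, 4, 9, and 10.
Neighbor pairs that are themselves tied: 7–1–2; 7–1–4; 7–2–4; 7–2–10. Each forms one triangle with 7, for 4 in total.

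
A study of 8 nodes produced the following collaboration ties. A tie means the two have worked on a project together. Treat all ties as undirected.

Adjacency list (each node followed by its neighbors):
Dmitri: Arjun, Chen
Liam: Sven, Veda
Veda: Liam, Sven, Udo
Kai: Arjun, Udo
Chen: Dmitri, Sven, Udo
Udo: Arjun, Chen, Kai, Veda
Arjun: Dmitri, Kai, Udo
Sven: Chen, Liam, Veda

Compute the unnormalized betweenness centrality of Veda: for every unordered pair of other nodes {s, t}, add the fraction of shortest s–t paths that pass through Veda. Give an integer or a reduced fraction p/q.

Pairs whose geodesics pass through Veda — Arjun–Liam: 1; Arjun–Sven: 1/3; Kai–Liam: 1; Kai–Sven: 1/2; Udo–Liam: 1; Udo–Sven: 1/2.
All other pairs contribute 0.
Summing the contributions gives betweenness(Veda) = 13/3.

13/3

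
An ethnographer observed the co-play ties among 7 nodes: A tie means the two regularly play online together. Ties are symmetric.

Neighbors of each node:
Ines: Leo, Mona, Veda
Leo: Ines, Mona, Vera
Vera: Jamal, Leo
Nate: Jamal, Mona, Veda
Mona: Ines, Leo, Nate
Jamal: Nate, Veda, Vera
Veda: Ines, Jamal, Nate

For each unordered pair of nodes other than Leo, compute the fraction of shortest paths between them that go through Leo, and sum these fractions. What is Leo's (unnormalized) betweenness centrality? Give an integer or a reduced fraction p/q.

Pairs whose geodesics pass through Leo — Vera–Mona: 1; Vera–Ines: 1.
All other pairs contribute 0.
Summing the contributions gives betweenness(Leo) = 2.

2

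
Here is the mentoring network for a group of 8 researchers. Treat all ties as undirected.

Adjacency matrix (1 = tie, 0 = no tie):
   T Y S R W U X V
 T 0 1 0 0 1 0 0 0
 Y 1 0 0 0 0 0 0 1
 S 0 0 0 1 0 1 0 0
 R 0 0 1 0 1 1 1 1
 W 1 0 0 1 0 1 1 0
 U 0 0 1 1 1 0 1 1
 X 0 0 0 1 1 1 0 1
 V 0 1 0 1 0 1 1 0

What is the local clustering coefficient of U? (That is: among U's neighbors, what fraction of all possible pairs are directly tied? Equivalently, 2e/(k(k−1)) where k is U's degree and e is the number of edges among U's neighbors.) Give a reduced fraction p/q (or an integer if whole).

3/5

U's neighbors: R, S, V, W, and X (k = 5).
Possible neighbor pairs: C(5,2) = 10. Edges among them: R–S, R–V, R–W, R–X, V–X, W–X → e = 6.
Clustering(U) = 6/10 = 3/5.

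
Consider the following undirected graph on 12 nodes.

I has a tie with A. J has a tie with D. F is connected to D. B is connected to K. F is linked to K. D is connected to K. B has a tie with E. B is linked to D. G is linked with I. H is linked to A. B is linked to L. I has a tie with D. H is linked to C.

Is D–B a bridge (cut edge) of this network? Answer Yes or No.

No

Even without that edge, D still reaches B via D – K – B, so the network stays connected. Not a bridge.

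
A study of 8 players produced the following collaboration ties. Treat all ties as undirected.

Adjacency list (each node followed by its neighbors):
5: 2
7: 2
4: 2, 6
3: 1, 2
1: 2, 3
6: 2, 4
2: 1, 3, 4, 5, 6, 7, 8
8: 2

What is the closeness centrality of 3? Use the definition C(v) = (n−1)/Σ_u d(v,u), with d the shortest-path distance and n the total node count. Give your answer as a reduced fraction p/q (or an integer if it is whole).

Distances from 3: 1:1, 2:1, 4:2, 5:2, 6:2, 7:2, 8:2. Sum = 12.
n = 8, so closeness = 7/12.

7/12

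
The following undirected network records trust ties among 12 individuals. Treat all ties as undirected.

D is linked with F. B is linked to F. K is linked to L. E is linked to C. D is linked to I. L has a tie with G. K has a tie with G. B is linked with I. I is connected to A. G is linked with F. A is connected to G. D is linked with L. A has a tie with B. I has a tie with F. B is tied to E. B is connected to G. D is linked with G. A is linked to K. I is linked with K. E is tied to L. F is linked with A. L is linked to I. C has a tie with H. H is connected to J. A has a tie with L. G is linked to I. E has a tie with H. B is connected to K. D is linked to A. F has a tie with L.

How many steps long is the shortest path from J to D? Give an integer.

4

One shortest route is J – H – E – L – D, which uses 4 edges, and at distance 3 from J we only reach {B, L}, which does not include D. So d(J,D) = 4.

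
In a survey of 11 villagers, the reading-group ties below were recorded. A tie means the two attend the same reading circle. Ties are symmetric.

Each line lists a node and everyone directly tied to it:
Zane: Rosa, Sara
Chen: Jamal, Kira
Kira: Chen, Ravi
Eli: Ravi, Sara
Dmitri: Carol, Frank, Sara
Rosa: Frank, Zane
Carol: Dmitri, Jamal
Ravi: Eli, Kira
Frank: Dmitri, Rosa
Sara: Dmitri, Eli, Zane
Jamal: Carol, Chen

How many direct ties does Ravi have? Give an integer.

Ravi is directly tied to Eli and Kira. That is 2 neighbors, so the degree of Ravi is 2.

2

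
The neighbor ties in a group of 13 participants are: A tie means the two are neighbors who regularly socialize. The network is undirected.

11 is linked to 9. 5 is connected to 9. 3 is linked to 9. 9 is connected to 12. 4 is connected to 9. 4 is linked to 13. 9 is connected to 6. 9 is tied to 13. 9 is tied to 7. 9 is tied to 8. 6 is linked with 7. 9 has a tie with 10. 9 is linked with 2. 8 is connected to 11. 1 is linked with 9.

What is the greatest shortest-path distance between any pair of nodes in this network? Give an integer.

Eccentricity of each node (its greatest distance to any other): 1:2, 2:2, 3:2, 4:2, 5:2, 6:2, 7:2, 8:2, 9:1, 10:2, 11:2, 12:2, 13:2.
The maximum eccentricity is 2, realized for instance by the pair 6–4 via 6 – 9 – 4. So the diameter is 2.

2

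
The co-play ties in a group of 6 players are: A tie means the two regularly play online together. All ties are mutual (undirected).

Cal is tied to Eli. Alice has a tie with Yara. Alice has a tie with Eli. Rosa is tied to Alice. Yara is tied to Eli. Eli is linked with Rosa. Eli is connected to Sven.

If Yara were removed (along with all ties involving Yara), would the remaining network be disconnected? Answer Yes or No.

No

Even without Yara, every remaining node can still reach every other (the residual graph is connected), so Yara is not a cut vertex.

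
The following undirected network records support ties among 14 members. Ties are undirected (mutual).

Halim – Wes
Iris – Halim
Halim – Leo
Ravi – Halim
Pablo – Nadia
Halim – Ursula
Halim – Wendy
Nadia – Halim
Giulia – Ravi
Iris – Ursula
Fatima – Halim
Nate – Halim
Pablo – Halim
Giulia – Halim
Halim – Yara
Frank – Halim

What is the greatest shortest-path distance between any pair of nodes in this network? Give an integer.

2

Eccentricity of each node (its greatest distance to any other): Fatima:2, Frank:2, Giulia:2, Halim:1, Iris:2, Leo:2, Nadia:2, Nate:2, Pablo:2, Ravi:2, Ursula:2, Wendy:2, Wes:2, Yara:2.
The maximum eccentricity is 2, realized for instance by the pair Iris–Giulia via Iris – Halim – Giulia. So the diameter is 2.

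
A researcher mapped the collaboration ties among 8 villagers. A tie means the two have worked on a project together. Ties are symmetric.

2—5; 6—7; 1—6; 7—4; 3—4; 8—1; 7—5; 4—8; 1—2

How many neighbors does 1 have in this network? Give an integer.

3

1 is directly tied to 2, 6, and 8. That is 3 neighbors, so the degree of 1 is 3.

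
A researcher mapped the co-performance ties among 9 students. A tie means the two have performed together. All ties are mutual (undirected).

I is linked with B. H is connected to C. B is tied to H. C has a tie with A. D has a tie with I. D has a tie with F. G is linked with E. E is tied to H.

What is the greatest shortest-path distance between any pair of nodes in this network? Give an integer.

Eccentricity of each node (its greatest distance to any other): A:6, B:3, C:5, D:5, E:5, F:6, G:6, H:4, I:4.
The maximum eccentricity is 6, realized for instance by the pair G–F via G – E – H – B – I – D – F. So the diameter is 6.

6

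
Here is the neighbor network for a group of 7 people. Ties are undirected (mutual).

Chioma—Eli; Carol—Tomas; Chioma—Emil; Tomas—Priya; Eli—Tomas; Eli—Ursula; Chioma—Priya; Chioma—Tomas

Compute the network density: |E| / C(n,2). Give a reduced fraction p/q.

8/21

There are 8 edges and 7 nodes, so the maximum possible is C(7,2) = 21.
Density = 8/21.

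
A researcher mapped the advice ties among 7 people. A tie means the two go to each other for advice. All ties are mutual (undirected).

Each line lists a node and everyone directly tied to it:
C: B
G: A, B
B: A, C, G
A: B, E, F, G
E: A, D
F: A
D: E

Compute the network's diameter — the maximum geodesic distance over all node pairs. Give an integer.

4

Eccentricity of each node (its greatest distance to any other): A:2, B:3, C:4, D:4, E:3, F:3, G:3.
The maximum eccentricity is 4, realized for instance by the pair D–C via D – E – A – B – C. So the diameter is 4.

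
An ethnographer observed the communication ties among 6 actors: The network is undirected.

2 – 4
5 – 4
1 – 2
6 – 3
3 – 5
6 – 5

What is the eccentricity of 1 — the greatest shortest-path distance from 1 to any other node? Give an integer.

Distances from 1: 2:1, 3:4, 4:2, 5:3, 6:4.
The largest is 4 (to 3 and 6), so the eccentricity of 1 is 4.

4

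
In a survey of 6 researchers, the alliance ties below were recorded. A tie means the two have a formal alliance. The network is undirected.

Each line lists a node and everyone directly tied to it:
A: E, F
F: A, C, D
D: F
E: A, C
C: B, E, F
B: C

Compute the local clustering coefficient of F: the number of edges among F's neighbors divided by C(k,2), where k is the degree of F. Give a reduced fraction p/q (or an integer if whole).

0

F's neighbors: A, C, and D (k = 3).
Possible neighbor pairs: C(3,2) = 3. Edges among them: none → e = 0.
Clustering(F) = 0/3 = 0.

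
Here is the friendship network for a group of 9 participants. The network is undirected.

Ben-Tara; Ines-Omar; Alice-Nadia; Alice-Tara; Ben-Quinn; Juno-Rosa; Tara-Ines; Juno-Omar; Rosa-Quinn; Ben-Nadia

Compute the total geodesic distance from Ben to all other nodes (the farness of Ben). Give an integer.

Distances from Ben: Alice:2, Ines:2, Juno:3, Nadia:1, Omar:3, Quinn:1, Rosa:2, Tara:1.
Sum = 2 + 2 + 3 + 1 + 3 + 1 + 2 + 1 = 15.

15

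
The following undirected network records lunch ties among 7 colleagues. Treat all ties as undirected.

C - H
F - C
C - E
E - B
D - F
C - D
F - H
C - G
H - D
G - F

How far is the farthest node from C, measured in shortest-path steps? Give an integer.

2

Distances from C: B:2, D:1, E:1, F:1, G:1, H:1.
The largest is 2 (to B), so the eccentricity of C is 2.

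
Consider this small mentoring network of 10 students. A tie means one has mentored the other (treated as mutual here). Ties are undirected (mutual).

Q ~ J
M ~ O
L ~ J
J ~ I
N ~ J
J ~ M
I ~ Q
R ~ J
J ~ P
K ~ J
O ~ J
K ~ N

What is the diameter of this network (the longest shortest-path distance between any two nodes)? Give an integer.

2

Eccentricity of each node (its greatest distance to any other): I:2, J:1, K:2, L:2, M:2, N:2, O:2, P:2, Q:2, R:2.
The maximum eccentricity is 2, realized for instance by the pair Q–K via Q – J – K. So the diameter is 2.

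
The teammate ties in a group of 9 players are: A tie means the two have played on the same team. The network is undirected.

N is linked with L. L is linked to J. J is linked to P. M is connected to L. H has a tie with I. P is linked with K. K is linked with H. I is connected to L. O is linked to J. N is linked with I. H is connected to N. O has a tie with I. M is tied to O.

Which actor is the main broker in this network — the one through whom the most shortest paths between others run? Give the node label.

L

Unnormalized betweenness of each node: H:23/5, I:157/30, J:86/15, K:25/12, L:33/5, M:1/3, N:97/60, O:199/60, P:149/60.
L has the largest value, 33/5, making it the main broker — the node through which the most shortest paths run.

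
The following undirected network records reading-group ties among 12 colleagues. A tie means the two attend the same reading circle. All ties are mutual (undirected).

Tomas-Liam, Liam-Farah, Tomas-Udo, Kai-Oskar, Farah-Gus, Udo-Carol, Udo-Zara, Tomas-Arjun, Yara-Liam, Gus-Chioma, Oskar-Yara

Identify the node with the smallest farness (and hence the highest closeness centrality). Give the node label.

Farness (sum of distances to all others) for each node — Arjun:35, Carol:41, Chioma:47, Farah:29, Gus:37, Kai:47, Liam:23, Oskar:37, Tomas:25, Udo:31, Yara:29, Zara:41.
The smallest farness is 23, for Liam, so Liam has the highest closeness.

Liam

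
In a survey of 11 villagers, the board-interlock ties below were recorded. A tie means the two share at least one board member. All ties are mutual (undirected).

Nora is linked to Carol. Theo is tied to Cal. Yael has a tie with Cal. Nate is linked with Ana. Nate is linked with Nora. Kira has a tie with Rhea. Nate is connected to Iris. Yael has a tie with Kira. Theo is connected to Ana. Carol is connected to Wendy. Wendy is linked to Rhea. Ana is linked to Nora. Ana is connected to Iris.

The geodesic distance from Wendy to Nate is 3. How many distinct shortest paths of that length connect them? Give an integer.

1

The shortest distance is 3, and the only length-3 path is Wendy–Carol–Nora–Nate. So there is exactly 1 shortest path.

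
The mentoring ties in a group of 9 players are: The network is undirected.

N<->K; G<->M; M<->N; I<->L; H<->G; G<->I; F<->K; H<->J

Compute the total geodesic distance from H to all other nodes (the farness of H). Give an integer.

21

Distances from H: F:5, G:1, I:2, J:1, K:4, L:3, M:2, N:3.
Sum = 5 + 1 + 2 + 1 + 4 + 3 + 2 + 3 = 21.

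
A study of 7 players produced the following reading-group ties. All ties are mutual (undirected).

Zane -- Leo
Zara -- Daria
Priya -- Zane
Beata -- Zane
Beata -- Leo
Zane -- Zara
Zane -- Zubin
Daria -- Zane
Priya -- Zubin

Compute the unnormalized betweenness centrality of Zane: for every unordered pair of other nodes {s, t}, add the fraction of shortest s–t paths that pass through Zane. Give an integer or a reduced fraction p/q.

12

Pairs whose geodesics pass through Zane — Beata–Zubin: 1; Beata–Zara: 1; Beata–Priya: 1; Beata–Daria: 1; Zubin–Zara: 1; Zubin–Daria: 1; Zubin–Leo: 1; Zara–Priya: 1; Zara–Leo: 1; Priya–Daria: 1; Priya–Leo: 1; Daria–Leo: 1.
All other pairs contribute 0.
Summing the contributions gives betweenness(Zane) = 12.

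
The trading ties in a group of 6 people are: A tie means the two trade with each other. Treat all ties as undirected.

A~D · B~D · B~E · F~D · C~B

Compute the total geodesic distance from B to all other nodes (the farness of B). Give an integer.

Distances from B: A:2, C:1, D:1, E:1, F:2.
Sum = 2 + 1 + 1 + 1 + 2 = 7.

7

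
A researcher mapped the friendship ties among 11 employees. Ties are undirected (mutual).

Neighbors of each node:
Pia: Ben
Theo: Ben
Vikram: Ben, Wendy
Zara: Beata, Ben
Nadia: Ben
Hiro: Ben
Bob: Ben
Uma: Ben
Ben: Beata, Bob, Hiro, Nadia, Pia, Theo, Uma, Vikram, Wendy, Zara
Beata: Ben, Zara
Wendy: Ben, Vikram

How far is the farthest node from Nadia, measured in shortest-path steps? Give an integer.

2

Distances from Nadia: Beata:2, Ben:1, Bob:2, Hiro:2, Pia:2, Theo:2, Uma:2, Vikram:2, Wendy:2, Zara:2.
The largest is 2 (to Bob, Zara, Theo, Hiro, Beata, Uma, Vikram, Pia, and Wendy), so the eccentricity of Nadia is 2.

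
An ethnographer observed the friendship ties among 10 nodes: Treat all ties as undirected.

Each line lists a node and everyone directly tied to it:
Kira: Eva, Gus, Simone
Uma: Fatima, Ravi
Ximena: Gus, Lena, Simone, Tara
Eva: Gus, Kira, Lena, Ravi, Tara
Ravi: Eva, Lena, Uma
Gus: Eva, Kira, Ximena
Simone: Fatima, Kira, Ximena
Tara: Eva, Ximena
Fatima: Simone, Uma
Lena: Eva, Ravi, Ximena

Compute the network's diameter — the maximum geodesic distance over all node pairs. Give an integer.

3

Eccentricity of each node (its greatest distance to any other): Eva:3, Fatima:3, Gus:3, Kira:3, Lena:3, Ravi:3, Simone:3, Tara:3, Uma:3, Ximena:3.
The maximum eccentricity is 3, realized for instance by the pair Eva–Fatima via Eva – Ravi – Uma – Fatima. So the diameter is 3.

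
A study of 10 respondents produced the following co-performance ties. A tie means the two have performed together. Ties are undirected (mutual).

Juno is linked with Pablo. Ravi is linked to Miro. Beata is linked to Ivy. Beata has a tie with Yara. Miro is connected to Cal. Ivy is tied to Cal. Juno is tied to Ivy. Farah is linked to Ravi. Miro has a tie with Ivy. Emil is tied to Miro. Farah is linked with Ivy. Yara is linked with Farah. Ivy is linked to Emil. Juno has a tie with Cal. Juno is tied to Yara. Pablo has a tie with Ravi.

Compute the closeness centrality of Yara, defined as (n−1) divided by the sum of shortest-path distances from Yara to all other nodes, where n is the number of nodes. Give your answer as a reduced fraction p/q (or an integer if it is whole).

9/17

Distances from Yara: Beata:1, Cal:2, Emil:3, Farah:1, Ivy:2, Juno:1, Miro:3, Pablo:2, Ravi:2. Sum = 17.
n = 10, so closeness = 9/17.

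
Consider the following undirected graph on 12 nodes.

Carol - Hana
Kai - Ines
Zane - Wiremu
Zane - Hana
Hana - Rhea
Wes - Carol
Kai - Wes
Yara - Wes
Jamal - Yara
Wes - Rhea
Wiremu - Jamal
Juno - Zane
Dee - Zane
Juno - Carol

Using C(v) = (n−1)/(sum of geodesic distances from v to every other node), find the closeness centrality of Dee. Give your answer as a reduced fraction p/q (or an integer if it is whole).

11/35

Distances from Dee: Carol:3, Hana:2, Ines:6, Jamal:3, Juno:2, Kai:5, Rhea:3, Wes:4, Wiremu:2, Yara:4, Zane:1. Sum = 35.
n = 12, so closeness = 11/35.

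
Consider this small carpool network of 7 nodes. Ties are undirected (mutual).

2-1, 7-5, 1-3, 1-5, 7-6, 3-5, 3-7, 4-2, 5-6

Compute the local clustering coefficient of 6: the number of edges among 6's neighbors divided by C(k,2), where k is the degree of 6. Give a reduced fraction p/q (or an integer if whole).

6's neighbors: 5 and 7 (k = 2).
Possible neighbor pairs: C(2,2) = 1. Edges among them: 5–7 → e = 1.
Clustering(6) = 1/1.

1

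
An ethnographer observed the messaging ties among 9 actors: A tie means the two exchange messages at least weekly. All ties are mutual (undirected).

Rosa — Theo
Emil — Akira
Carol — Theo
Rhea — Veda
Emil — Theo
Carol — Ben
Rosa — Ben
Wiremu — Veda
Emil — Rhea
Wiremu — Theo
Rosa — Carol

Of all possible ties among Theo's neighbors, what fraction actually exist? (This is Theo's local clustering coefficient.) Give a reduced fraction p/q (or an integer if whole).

1/6

Theo's neighbors: Carol, Emil, Rosa, and Wiremu (k = 4).
Possible neighbor pairs: C(4,2) = 6. Edges among them: Carol–Rosa → e = 1.
Clustering(Theo) = 1/6.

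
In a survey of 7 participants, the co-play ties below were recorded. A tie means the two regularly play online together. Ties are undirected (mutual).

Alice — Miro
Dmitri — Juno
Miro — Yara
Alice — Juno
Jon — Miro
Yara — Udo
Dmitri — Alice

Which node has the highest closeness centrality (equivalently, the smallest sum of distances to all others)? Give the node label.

Farness (sum of distances to all others) for each node — Alice:10, Dmitri:14, Jon:14, Juno:14, Miro:9, Udo:17, Yara:12.
The smallest farness is 9, for Miro, so Miro has the highest closeness.

Miro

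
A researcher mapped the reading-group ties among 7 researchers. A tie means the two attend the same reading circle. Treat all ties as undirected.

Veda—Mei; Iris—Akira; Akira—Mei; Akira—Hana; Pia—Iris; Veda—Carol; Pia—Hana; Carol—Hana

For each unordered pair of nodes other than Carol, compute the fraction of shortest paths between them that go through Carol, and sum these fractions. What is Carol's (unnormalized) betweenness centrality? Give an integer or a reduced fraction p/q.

Pairs whose geodesics pass through Carol — Pia–Veda: 1; Veda–Hana: 1.
All other pairs contribute 0.
Summing the contributions gives betweenness(Carol) = 2.

2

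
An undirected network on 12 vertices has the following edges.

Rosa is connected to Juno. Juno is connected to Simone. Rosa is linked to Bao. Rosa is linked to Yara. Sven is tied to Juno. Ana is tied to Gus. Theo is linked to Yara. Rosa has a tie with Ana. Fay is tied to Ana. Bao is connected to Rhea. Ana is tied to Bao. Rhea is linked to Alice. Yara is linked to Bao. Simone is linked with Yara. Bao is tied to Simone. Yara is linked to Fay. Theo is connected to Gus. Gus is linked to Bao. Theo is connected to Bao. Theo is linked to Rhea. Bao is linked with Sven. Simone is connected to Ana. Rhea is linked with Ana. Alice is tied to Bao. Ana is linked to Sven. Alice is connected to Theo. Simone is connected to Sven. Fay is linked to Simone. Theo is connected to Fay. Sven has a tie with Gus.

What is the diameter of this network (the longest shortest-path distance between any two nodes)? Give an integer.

3

Eccentricity of each node (its greatest distance to any other): Alice:3, Ana:2, Bao:2, Fay:2, Gus:2, Juno:3, Rhea:3, Rosa:2, Simone:2, Sven:2, Theo:3, Yara:2.
The maximum eccentricity is 3, realized for instance by the pair Alice–Juno via Alice – Bao – Rosa – Juno. So the diameter is 3.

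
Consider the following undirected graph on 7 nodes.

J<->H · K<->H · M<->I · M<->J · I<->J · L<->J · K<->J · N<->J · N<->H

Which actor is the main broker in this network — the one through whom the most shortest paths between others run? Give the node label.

Unnormalized betweenness of each node: H:1/2, I:0, J:23/2, K:0, L:0, M:0, N:0.
J has the largest value, 23/2, making it the main broker — the node through which the most shortest paths run.

J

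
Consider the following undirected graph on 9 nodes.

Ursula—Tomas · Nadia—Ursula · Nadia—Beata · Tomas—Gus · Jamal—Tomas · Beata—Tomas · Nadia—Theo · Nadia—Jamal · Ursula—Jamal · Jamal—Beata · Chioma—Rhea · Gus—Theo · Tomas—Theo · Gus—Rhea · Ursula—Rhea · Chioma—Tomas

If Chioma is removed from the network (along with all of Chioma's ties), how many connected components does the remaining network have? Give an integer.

1

Chioma's neighbors (Rhea and Tomas) remain reachable from one another through other ties, so the rest of the network stays in one piece.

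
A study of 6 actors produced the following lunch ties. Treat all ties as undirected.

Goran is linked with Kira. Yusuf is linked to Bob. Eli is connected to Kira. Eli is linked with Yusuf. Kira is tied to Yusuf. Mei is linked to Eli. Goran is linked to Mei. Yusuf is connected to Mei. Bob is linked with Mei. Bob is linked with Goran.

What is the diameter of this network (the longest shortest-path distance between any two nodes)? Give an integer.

2

Eccentricity of each node (its greatest distance to any other): Bob:2, Eli:2, Goran:2, Kira:2, Mei:2, Yusuf:2.
The maximum eccentricity is 2, realized for instance by the pair Goran–Eli via Goran – Mei – Eli. So the diameter is 2.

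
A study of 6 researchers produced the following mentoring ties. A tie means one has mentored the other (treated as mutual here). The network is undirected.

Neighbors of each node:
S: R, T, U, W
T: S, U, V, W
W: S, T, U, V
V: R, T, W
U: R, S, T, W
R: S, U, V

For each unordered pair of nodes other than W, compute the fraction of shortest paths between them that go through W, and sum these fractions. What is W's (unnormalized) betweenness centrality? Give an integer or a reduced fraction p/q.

2/3

Pairs whose geodesics pass through W — U–V: 1/3; S–V: 1/3.
All other pairs contribute 0.
Summing the contributions gives betweenness(W) = 2/3.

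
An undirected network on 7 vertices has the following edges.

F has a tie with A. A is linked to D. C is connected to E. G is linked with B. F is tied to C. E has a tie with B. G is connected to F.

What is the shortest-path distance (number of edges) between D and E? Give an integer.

One shortest route is D – A – F – C – E, which uses 4 edges, and at distance 3 from D we only reach {C, G}, which does not include E. So d(D,E) = 4.

4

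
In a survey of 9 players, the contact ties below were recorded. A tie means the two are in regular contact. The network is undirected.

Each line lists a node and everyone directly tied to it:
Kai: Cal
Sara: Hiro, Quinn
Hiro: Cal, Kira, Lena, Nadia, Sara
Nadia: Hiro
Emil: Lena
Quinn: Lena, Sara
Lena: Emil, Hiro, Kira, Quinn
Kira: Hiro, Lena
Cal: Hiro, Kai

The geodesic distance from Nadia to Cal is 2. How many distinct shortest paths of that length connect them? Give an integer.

1

The shortest distance is 2, and the only length-2 path is Nadia–Hiro–Cal. So there is exactly 1 shortest path.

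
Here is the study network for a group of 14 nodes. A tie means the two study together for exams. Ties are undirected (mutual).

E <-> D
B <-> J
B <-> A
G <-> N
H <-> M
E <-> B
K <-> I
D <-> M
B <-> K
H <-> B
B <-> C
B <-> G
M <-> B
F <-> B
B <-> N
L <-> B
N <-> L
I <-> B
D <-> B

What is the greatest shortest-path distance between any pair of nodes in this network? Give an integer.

Eccentricity of each node (its greatest distance to any other): A:2, B:1, C:2, D:2, E:2, F:2, G:2, H:2, I:2, J:2, K:2, L:2, M:2, N:2.
The maximum eccentricity is 2, realized for instance by the pair I–G via I – B – G. So the diameter is 2.

2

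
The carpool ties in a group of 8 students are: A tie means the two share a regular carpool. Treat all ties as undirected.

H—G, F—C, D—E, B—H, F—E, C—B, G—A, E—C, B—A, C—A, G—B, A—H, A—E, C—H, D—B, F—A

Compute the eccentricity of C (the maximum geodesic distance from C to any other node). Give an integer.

2

Distances from C: A:1, B:1, D:2, E:1, F:1, G:2, H:1.
The largest is 2 (to G and D), so the eccentricity of C is 2.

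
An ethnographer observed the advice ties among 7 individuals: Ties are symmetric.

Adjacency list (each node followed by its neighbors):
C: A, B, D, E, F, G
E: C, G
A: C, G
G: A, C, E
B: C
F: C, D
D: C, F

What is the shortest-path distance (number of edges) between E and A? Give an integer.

One shortest route is E – C – A, which uses 2 edges, and E and A are not directly tied, so nothing shorter exists. So d(E,A) = 2.

2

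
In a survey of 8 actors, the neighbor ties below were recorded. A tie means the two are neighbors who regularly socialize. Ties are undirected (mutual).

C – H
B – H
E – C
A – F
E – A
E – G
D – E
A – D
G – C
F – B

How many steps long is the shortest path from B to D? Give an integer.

3

One shortest route is B – F – A – D, which uses 3 edges, and at distance 2 from B we only reach {A, C}, which does not include D. So d(B,D) = 3.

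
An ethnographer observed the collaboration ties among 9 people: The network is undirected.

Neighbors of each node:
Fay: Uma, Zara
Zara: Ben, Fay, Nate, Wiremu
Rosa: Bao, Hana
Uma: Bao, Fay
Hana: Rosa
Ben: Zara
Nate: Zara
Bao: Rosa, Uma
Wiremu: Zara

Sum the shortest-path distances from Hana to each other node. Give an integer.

33

Distances from Hana: Bao:2, Ben:6, Fay:4, Nate:6, Rosa:1, Uma:3, Wiremu:6, Zara:5.
Sum = 2 + 6 + 4 + 6 + 1 + 3 + 6 + 5 = 33.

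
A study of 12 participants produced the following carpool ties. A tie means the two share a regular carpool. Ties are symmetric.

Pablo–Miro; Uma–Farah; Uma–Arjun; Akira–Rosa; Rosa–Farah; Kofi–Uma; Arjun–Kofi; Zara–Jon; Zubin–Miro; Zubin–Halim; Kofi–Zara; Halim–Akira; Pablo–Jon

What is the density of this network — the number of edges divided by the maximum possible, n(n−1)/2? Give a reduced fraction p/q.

There are 13 edges and 12 nodes, so the maximum possible is C(12,2) = 66.
Density = 13/66.

13/66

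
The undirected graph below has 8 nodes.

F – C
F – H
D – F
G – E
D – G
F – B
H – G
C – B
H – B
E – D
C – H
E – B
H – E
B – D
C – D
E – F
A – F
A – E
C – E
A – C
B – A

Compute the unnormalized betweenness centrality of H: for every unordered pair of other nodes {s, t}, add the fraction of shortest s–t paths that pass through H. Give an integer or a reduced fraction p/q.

Pairs whose geodesics pass through H — G–C: 1/3; G–F: 1/3; G–B: 1/3.
All other pairs contribute 0.
Summing the contributions gives betweenness(H) = 1.

1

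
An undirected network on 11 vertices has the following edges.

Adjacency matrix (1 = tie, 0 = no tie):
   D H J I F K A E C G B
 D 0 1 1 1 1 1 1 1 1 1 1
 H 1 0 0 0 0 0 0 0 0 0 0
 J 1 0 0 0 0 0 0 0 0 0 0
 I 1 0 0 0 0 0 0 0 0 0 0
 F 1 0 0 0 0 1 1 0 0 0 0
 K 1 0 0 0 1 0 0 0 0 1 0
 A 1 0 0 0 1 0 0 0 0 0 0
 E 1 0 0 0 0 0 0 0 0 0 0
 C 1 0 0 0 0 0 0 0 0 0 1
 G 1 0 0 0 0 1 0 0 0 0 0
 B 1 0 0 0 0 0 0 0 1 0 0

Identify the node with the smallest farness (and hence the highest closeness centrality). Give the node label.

D

Farness (sum of distances to all others) for each node — A:18, B:18, C:18, D:10, E:19, F:17, G:18, H:19, I:19, J:19, K:17.
The smallest farness is 10, for D, so D has the highest closeness.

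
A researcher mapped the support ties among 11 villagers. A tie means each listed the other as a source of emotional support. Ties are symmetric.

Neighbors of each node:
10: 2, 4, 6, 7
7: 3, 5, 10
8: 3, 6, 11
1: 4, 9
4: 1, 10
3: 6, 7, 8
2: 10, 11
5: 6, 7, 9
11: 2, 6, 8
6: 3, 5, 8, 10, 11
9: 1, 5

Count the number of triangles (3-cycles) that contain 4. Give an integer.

4's neighbors are 1 and 10, but none of them are tied to each other, so no triangle contains 4.

0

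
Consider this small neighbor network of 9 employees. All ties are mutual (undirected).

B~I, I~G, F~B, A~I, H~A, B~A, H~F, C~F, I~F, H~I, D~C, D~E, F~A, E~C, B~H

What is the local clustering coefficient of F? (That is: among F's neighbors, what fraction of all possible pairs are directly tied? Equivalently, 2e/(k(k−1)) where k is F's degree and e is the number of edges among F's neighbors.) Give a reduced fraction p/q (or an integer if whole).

3/5

F's neighbors: A, B, C, H, and I (k = 5).
Possible neighbor pairs: C(5,2) = 10. Edges among them: A–B, A–H, A–I, B–H, B–I, H–I → e = 6.
Clustering(F) = 6/10 = 3/5.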